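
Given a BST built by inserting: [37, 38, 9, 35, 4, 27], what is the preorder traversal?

Tree insertion order: [37, 38, 9, 35, 4, 27]
Tree (level-order array): [37, 9, 38, 4, 35, None, None, None, None, 27]
Preorder traversal: [37, 9, 4, 35, 27, 38]


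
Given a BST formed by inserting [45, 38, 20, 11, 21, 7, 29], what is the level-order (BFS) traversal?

Tree insertion order: [45, 38, 20, 11, 21, 7, 29]
Tree (level-order array): [45, 38, None, 20, None, 11, 21, 7, None, None, 29]
BFS from the root, enqueuing left then right child of each popped node:
  queue [45] -> pop 45, enqueue [38], visited so far: [45]
  queue [38] -> pop 38, enqueue [20], visited so far: [45, 38]
  queue [20] -> pop 20, enqueue [11, 21], visited so far: [45, 38, 20]
  queue [11, 21] -> pop 11, enqueue [7], visited so far: [45, 38, 20, 11]
  queue [21, 7] -> pop 21, enqueue [29], visited so far: [45, 38, 20, 11, 21]
  queue [7, 29] -> pop 7, enqueue [none], visited so far: [45, 38, 20, 11, 21, 7]
  queue [29] -> pop 29, enqueue [none], visited so far: [45, 38, 20, 11, 21, 7, 29]
Result: [45, 38, 20, 11, 21, 7, 29]


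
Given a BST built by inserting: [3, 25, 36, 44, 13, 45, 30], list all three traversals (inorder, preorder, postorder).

Tree insertion order: [3, 25, 36, 44, 13, 45, 30]
Tree (level-order array): [3, None, 25, 13, 36, None, None, 30, 44, None, None, None, 45]
Inorder (L, root, R): [3, 13, 25, 30, 36, 44, 45]
Preorder (root, L, R): [3, 25, 13, 36, 30, 44, 45]
Postorder (L, R, root): [13, 30, 45, 44, 36, 25, 3]


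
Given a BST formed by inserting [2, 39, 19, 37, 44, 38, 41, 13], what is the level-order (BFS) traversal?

Tree insertion order: [2, 39, 19, 37, 44, 38, 41, 13]
Tree (level-order array): [2, None, 39, 19, 44, 13, 37, 41, None, None, None, None, 38]
BFS from the root, enqueuing left then right child of each popped node:
  queue [2] -> pop 2, enqueue [39], visited so far: [2]
  queue [39] -> pop 39, enqueue [19, 44], visited so far: [2, 39]
  queue [19, 44] -> pop 19, enqueue [13, 37], visited so far: [2, 39, 19]
  queue [44, 13, 37] -> pop 44, enqueue [41], visited so far: [2, 39, 19, 44]
  queue [13, 37, 41] -> pop 13, enqueue [none], visited so far: [2, 39, 19, 44, 13]
  queue [37, 41] -> pop 37, enqueue [38], visited so far: [2, 39, 19, 44, 13, 37]
  queue [41, 38] -> pop 41, enqueue [none], visited so far: [2, 39, 19, 44, 13, 37, 41]
  queue [38] -> pop 38, enqueue [none], visited so far: [2, 39, 19, 44, 13, 37, 41, 38]
Result: [2, 39, 19, 44, 13, 37, 41, 38]


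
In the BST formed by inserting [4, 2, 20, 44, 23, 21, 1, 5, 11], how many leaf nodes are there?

Tree built from: [4, 2, 20, 44, 23, 21, 1, 5, 11]
Tree (level-order array): [4, 2, 20, 1, None, 5, 44, None, None, None, 11, 23, None, None, None, 21]
Rule: A leaf has 0 children.
Per-node child counts:
  node 4: 2 child(ren)
  node 2: 1 child(ren)
  node 1: 0 child(ren)
  node 20: 2 child(ren)
  node 5: 1 child(ren)
  node 11: 0 child(ren)
  node 44: 1 child(ren)
  node 23: 1 child(ren)
  node 21: 0 child(ren)
Matching nodes: [1, 11, 21]
Count of leaf nodes: 3


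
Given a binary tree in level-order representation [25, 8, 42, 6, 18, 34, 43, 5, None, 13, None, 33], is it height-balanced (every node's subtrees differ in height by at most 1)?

Tree (level-order array): [25, 8, 42, 6, 18, 34, 43, 5, None, 13, None, 33]
Definition: a tree is height-balanced if, at every node, |h(left) - h(right)| <= 1 (empty subtree has height -1).
Bottom-up per-node check:
  node 5: h_left=-1, h_right=-1, diff=0 [OK], height=0
  node 6: h_left=0, h_right=-1, diff=1 [OK], height=1
  node 13: h_left=-1, h_right=-1, diff=0 [OK], height=0
  node 18: h_left=0, h_right=-1, diff=1 [OK], height=1
  node 8: h_left=1, h_right=1, diff=0 [OK], height=2
  node 33: h_left=-1, h_right=-1, diff=0 [OK], height=0
  node 34: h_left=0, h_right=-1, diff=1 [OK], height=1
  node 43: h_left=-1, h_right=-1, diff=0 [OK], height=0
  node 42: h_left=1, h_right=0, diff=1 [OK], height=2
  node 25: h_left=2, h_right=2, diff=0 [OK], height=3
All nodes satisfy the balance condition.
Result: Balanced


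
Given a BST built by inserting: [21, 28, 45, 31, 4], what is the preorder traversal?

Tree insertion order: [21, 28, 45, 31, 4]
Tree (level-order array): [21, 4, 28, None, None, None, 45, 31]
Preorder traversal: [21, 4, 28, 45, 31]


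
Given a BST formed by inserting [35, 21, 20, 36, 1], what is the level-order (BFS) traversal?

Tree insertion order: [35, 21, 20, 36, 1]
Tree (level-order array): [35, 21, 36, 20, None, None, None, 1]
BFS from the root, enqueuing left then right child of each popped node:
  queue [35] -> pop 35, enqueue [21, 36], visited so far: [35]
  queue [21, 36] -> pop 21, enqueue [20], visited so far: [35, 21]
  queue [36, 20] -> pop 36, enqueue [none], visited so far: [35, 21, 36]
  queue [20] -> pop 20, enqueue [1], visited so far: [35, 21, 36, 20]
  queue [1] -> pop 1, enqueue [none], visited so far: [35, 21, 36, 20, 1]
Result: [35, 21, 36, 20, 1]


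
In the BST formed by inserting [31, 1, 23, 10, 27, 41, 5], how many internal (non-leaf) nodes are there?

Tree built from: [31, 1, 23, 10, 27, 41, 5]
Tree (level-order array): [31, 1, 41, None, 23, None, None, 10, 27, 5]
Rule: An internal node has at least one child.
Per-node child counts:
  node 31: 2 child(ren)
  node 1: 1 child(ren)
  node 23: 2 child(ren)
  node 10: 1 child(ren)
  node 5: 0 child(ren)
  node 27: 0 child(ren)
  node 41: 0 child(ren)
Matching nodes: [31, 1, 23, 10]
Count of internal (non-leaf) nodes: 4


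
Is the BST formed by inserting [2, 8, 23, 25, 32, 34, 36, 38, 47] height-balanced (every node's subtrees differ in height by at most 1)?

Tree (level-order array): [2, None, 8, None, 23, None, 25, None, 32, None, 34, None, 36, None, 38, None, 47]
Definition: a tree is height-balanced if, at every node, |h(left) - h(right)| <= 1 (empty subtree has height -1).
Bottom-up per-node check:
  node 47: h_left=-1, h_right=-1, diff=0 [OK], height=0
  node 38: h_left=-1, h_right=0, diff=1 [OK], height=1
  node 36: h_left=-1, h_right=1, diff=2 [FAIL (|-1-1|=2 > 1)], height=2
  node 34: h_left=-1, h_right=2, diff=3 [FAIL (|-1-2|=3 > 1)], height=3
  node 32: h_left=-1, h_right=3, diff=4 [FAIL (|-1-3|=4 > 1)], height=4
  node 25: h_left=-1, h_right=4, diff=5 [FAIL (|-1-4|=5 > 1)], height=5
  node 23: h_left=-1, h_right=5, diff=6 [FAIL (|-1-5|=6 > 1)], height=6
  node 8: h_left=-1, h_right=6, diff=7 [FAIL (|-1-6|=7 > 1)], height=7
  node 2: h_left=-1, h_right=7, diff=8 [FAIL (|-1-7|=8 > 1)], height=8
Node 36 violates the condition: |-1 - 1| = 2 > 1.
Result: Not balanced


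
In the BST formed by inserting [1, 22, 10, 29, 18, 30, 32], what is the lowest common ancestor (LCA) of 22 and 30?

Tree insertion order: [1, 22, 10, 29, 18, 30, 32]
Tree (level-order array): [1, None, 22, 10, 29, None, 18, None, 30, None, None, None, 32]
In a BST, the LCA of p=22, q=30 is the first node v on the
root-to-leaf path with p <= v <= q (go left if both < v, right if both > v).
Walk from root:
  at 1: both 22 and 30 > 1, go right
  at 22: 22 <= 22 <= 30, this is the LCA
LCA = 22


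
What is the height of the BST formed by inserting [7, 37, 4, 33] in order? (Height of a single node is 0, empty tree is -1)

Insertion order: [7, 37, 4, 33]
Tree (level-order array): [7, 4, 37, None, None, 33]
Compute height bottom-up (empty subtree = -1):
  height(4) = 1 + max(-1, -1) = 0
  height(33) = 1 + max(-1, -1) = 0
  height(37) = 1 + max(0, -1) = 1
  height(7) = 1 + max(0, 1) = 2
Height = 2


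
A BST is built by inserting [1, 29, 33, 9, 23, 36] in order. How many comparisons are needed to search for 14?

Search path for 14: 1 -> 29 -> 9 -> 23
Found: False
Comparisons: 4


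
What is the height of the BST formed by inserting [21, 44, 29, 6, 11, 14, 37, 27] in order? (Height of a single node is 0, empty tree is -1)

Insertion order: [21, 44, 29, 6, 11, 14, 37, 27]
Tree (level-order array): [21, 6, 44, None, 11, 29, None, None, 14, 27, 37]
Compute height bottom-up (empty subtree = -1):
  height(14) = 1 + max(-1, -1) = 0
  height(11) = 1 + max(-1, 0) = 1
  height(6) = 1 + max(-1, 1) = 2
  height(27) = 1 + max(-1, -1) = 0
  height(37) = 1 + max(-1, -1) = 0
  height(29) = 1 + max(0, 0) = 1
  height(44) = 1 + max(1, -1) = 2
  height(21) = 1 + max(2, 2) = 3
Height = 3


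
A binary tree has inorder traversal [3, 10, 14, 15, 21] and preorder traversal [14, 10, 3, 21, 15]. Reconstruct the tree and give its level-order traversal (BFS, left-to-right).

Inorder:  [3, 10, 14, 15, 21]
Preorder: [14, 10, 3, 21, 15]
Algorithm: preorder visits root first, so consume preorder in order;
for each root, split the current inorder slice at that value into
left-subtree inorder and right-subtree inorder, then recurse.
Recursive splits:
  root=14; inorder splits into left=[3, 10], right=[15, 21]
  root=10; inorder splits into left=[3], right=[]
  root=3; inorder splits into left=[], right=[]
  root=21; inorder splits into left=[15], right=[]
  root=15; inorder splits into left=[], right=[]
Reconstructed level-order: [14, 10, 21, 3, 15]


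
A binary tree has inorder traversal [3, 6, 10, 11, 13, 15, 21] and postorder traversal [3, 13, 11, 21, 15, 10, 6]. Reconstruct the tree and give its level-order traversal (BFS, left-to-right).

Inorder:   [3, 6, 10, 11, 13, 15, 21]
Postorder: [3, 13, 11, 21, 15, 10, 6]
Algorithm: postorder visits root last, so walk postorder right-to-left;
each value is the root of the current inorder slice — split it at that
value, recurse on the right subtree first, then the left.
Recursive splits:
  root=6; inorder splits into left=[3], right=[10, 11, 13, 15, 21]
  root=10; inorder splits into left=[], right=[11, 13, 15, 21]
  root=15; inorder splits into left=[11, 13], right=[21]
  root=21; inorder splits into left=[], right=[]
  root=11; inorder splits into left=[], right=[13]
  root=13; inorder splits into left=[], right=[]
  root=3; inorder splits into left=[], right=[]
Reconstructed level-order: [6, 3, 10, 15, 11, 21, 13]


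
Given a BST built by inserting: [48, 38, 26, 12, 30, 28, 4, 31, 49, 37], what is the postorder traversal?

Tree insertion order: [48, 38, 26, 12, 30, 28, 4, 31, 49, 37]
Tree (level-order array): [48, 38, 49, 26, None, None, None, 12, 30, 4, None, 28, 31, None, None, None, None, None, 37]
Postorder traversal: [4, 12, 28, 37, 31, 30, 26, 38, 49, 48]


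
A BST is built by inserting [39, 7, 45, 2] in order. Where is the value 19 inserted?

Starting tree (level order): [39, 7, 45, 2]
Insertion path: 39 -> 7
Result: insert 19 as right child of 7
Final tree (level order): [39, 7, 45, 2, 19]


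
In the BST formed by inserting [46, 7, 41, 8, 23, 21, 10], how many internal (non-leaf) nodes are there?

Tree built from: [46, 7, 41, 8, 23, 21, 10]
Tree (level-order array): [46, 7, None, None, 41, 8, None, None, 23, 21, None, 10]
Rule: An internal node has at least one child.
Per-node child counts:
  node 46: 1 child(ren)
  node 7: 1 child(ren)
  node 41: 1 child(ren)
  node 8: 1 child(ren)
  node 23: 1 child(ren)
  node 21: 1 child(ren)
  node 10: 0 child(ren)
Matching nodes: [46, 7, 41, 8, 23, 21]
Count of internal (non-leaf) nodes: 6


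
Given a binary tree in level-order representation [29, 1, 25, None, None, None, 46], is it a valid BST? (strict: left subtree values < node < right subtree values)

Level-order array: [29, 1, 25, None, None, None, 46]
Validate using subtree bounds (lo, hi): at each node, require lo < value < hi,
then recurse left with hi=value and right with lo=value.
Preorder trace (stopping at first violation):
  at node 29 with bounds (-inf, +inf): OK
  at node 1 with bounds (-inf, 29): OK
  at node 25 with bounds (29, +inf): VIOLATION
Node 25 violates its bound: not (29 < 25 < +inf).
Result: Not a valid BST


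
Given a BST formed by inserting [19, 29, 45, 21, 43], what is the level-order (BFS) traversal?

Tree insertion order: [19, 29, 45, 21, 43]
Tree (level-order array): [19, None, 29, 21, 45, None, None, 43]
BFS from the root, enqueuing left then right child of each popped node:
  queue [19] -> pop 19, enqueue [29], visited so far: [19]
  queue [29] -> pop 29, enqueue [21, 45], visited so far: [19, 29]
  queue [21, 45] -> pop 21, enqueue [none], visited so far: [19, 29, 21]
  queue [45] -> pop 45, enqueue [43], visited so far: [19, 29, 21, 45]
  queue [43] -> pop 43, enqueue [none], visited so far: [19, 29, 21, 45, 43]
Result: [19, 29, 21, 45, 43]


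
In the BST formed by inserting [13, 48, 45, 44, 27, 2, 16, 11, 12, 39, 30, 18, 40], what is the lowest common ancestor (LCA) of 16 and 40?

Tree insertion order: [13, 48, 45, 44, 27, 2, 16, 11, 12, 39, 30, 18, 40]
Tree (level-order array): [13, 2, 48, None, 11, 45, None, None, 12, 44, None, None, None, 27, None, 16, 39, None, 18, 30, 40]
In a BST, the LCA of p=16, q=40 is the first node v on the
root-to-leaf path with p <= v <= q (go left if both < v, right if both > v).
Walk from root:
  at 13: both 16 and 40 > 13, go right
  at 48: both 16 and 40 < 48, go left
  at 45: both 16 and 40 < 45, go left
  at 44: both 16 and 40 < 44, go left
  at 27: 16 <= 27 <= 40, this is the LCA
LCA = 27


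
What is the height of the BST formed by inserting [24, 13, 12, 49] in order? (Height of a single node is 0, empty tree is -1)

Insertion order: [24, 13, 12, 49]
Tree (level-order array): [24, 13, 49, 12]
Compute height bottom-up (empty subtree = -1):
  height(12) = 1 + max(-1, -1) = 0
  height(13) = 1 + max(0, -1) = 1
  height(49) = 1 + max(-1, -1) = 0
  height(24) = 1 + max(1, 0) = 2
Height = 2


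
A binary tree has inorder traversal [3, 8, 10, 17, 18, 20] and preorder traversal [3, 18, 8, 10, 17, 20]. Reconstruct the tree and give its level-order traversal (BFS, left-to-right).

Inorder:  [3, 8, 10, 17, 18, 20]
Preorder: [3, 18, 8, 10, 17, 20]
Algorithm: preorder visits root first, so consume preorder in order;
for each root, split the current inorder slice at that value into
left-subtree inorder and right-subtree inorder, then recurse.
Recursive splits:
  root=3; inorder splits into left=[], right=[8, 10, 17, 18, 20]
  root=18; inorder splits into left=[8, 10, 17], right=[20]
  root=8; inorder splits into left=[], right=[10, 17]
  root=10; inorder splits into left=[], right=[17]
  root=17; inorder splits into left=[], right=[]
  root=20; inorder splits into left=[], right=[]
Reconstructed level-order: [3, 18, 8, 20, 10, 17]


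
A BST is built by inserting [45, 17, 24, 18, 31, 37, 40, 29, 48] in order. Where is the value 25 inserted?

Starting tree (level order): [45, 17, 48, None, 24, None, None, 18, 31, None, None, 29, 37, None, None, None, 40]
Insertion path: 45 -> 17 -> 24 -> 31 -> 29
Result: insert 25 as left child of 29
Final tree (level order): [45, 17, 48, None, 24, None, None, 18, 31, None, None, 29, 37, 25, None, None, 40]


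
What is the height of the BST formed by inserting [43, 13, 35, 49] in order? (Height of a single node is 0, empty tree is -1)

Insertion order: [43, 13, 35, 49]
Tree (level-order array): [43, 13, 49, None, 35]
Compute height bottom-up (empty subtree = -1):
  height(35) = 1 + max(-1, -1) = 0
  height(13) = 1 + max(-1, 0) = 1
  height(49) = 1 + max(-1, -1) = 0
  height(43) = 1 + max(1, 0) = 2
Height = 2


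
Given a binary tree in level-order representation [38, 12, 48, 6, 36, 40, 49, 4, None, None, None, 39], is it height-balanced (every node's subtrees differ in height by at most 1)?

Tree (level-order array): [38, 12, 48, 6, 36, 40, 49, 4, None, None, None, 39]
Definition: a tree is height-balanced if, at every node, |h(left) - h(right)| <= 1 (empty subtree has height -1).
Bottom-up per-node check:
  node 4: h_left=-1, h_right=-1, diff=0 [OK], height=0
  node 6: h_left=0, h_right=-1, diff=1 [OK], height=1
  node 36: h_left=-1, h_right=-1, diff=0 [OK], height=0
  node 12: h_left=1, h_right=0, diff=1 [OK], height=2
  node 39: h_left=-1, h_right=-1, diff=0 [OK], height=0
  node 40: h_left=0, h_right=-1, diff=1 [OK], height=1
  node 49: h_left=-1, h_right=-1, diff=0 [OK], height=0
  node 48: h_left=1, h_right=0, diff=1 [OK], height=2
  node 38: h_left=2, h_right=2, diff=0 [OK], height=3
All nodes satisfy the balance condition.
Result: Balanced


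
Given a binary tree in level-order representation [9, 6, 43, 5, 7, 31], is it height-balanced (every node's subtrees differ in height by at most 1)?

Tree (level-order array): [9, 6, 43, 5, 7, 31]
Definition: a tree is height-balanced if, at every node, |h(left) - h(right)| <= 1 (empty subtree has height -1).
Bottom-up per-node check:
  node 5: h_left=-1, h_right=-1, diff=0 [OK], height=0
  node 7: h_left=-1, h_right=-1, diff=0 [OK], height=0
  node 6: h_left=0, h_right=0, diff=0 [OK], height=1
  node 31: h_left=-1, h_right=-1, diff=0 [OK], height=0
  node 43: h_left=0, h_right=-1, diff=1 [OK], height=1
  node 9: h_left=1, h_right=1, diff=0 [OK], height=2
All nodes satisfy the balance condition.
Result: Balanced


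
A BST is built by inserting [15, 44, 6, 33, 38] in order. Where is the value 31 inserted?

Starting tree (level order): [15, 6, 44, None, None, 33, None, None, 38]
Insertion path: 15 -> 44 -> 33
Result: insert 31 as left child of 33
Final tree (level order): [15, 6, 44, None, None, 33, None, 31, 38]


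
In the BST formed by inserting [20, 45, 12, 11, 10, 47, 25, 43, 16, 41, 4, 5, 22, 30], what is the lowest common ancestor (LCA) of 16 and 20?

Tree insertion order: [20, 45, 12, 11, 10, 47, 25, 43, 16, 41, 4, 5, 22, 30]
Tree (level-order array): [20, 12, 45, 11, 16, 25, 47, 10, None, None, None, 22, 43, None, None, 4, None, None, None, 41, None, None, 5, 30]
In a BST, the LCA of p=16, q=20 is the first node v on the
root-to-leaf path with p <= v <= q (go left if both < v, right if both > v).
Walk from root:
  at 20: 16 <= 20 <= 20, this is the LCA
LCA = 20


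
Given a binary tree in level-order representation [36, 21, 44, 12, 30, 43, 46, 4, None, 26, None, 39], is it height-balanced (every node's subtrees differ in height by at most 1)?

Tree (level-order array): [36, 21, 44, 12, 30, 43, 46, 4, None, 26, None, 39]
Definition: a tree is height-balanced if, at every node, |h(left) - h(right)| <= 1 (empty subtree has height -1).
Bottom-up per-node check:
  node 4: h_left=-1, h_right=-1, diff=0 [OK], height=0
  node 12: h_left=0, h_right=-1, diff=1 [OK], height=1
  node 26: h_left=-1, h_right=-1, diff=0 [OK], height=0
  node 30: h_left=0, h_right=-1, diff=1 [OK], height=1
  node 21: h_left=1, h_right=1, diff=0 [OK], height=2
  node 39: h_left=-1, h_right=-1, diff=0 [OK], height=0
  node 43: h_left=0, h_right=-1, diff=1 [OK], height=1
  node 46: h_left=-1, h_right=-1, diff=0 [OK], height=0
  node 44: h_left=1, h_right=0, diff=1 [OK], height=2
  node 36: h_left=2, h_right=2, diff=0 [OK], height=3
All nodes satisfy the balance condition.
Result: Balanced


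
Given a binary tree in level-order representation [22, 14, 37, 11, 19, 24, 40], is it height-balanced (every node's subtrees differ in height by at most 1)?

Tree (level-order array): [22, 14, 37, 11, 19, 24, 40]
Definition: a tree is height-balanced if, at every node, |h(left) - h(right)| <= 1 (empty subtree has height -1).
Bottom-up per-node check:
  node 11: h_left=-1, h_right=-1, diff=0 [OK], height=0
  node 19: h_left=-1, h_right=-1, diff=0 [OK], height=0
  node 14: h_left=0, h_right=0, diff=0 [OK], height=1
  node 24: h_left=-1, h_right=-1, diff=0 [OK], height=0
  node 40: h_left=-1, h_right=-1, diff=0 [OK], height=0
  node 37: h_left=0, h_right=0, diff=0 [OK], height=1
  node 22: h_left=1, h_right=1, diff=0 [OK], height=2
All nodes satisfy the balance condition.
Result: Balanced


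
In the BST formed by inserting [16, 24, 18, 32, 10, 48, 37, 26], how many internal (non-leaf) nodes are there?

Tree built from: [16, 24, 18, 32, 10, 48, 37, 26]
Tree (level-order array): [16, 10, 24, None, None, 18, 32, None, None, 26, 48, None, None, 37]
Rule: An internal node has at least one child.
Per-node child counts:
  node 16: 2 child(ren)
  node 10: 0 child(ren)
  node 24: 2 child(ren)
  node 18: 0 child(ren)
  node 32: 2 child(ren)
  node 26: 0 child(ren)
  node 48: 1 child(ren)
  node 37: 0 child(ren)
Matching nodes: [16, 24, 32, 48]
Count of internal (non-leaf) nodes: 4


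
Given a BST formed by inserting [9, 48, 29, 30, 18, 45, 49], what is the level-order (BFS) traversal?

Tree insertion order: [9, 48, 29, 30, 18, 45, 49]
Tree (level-order array): [9, None, 48, 29, 49, 18, 30, None, None, None, None, None, 45]
BFS from the root, enqueuing left then right child of each popped node:
  queue [9] -> pop 9, enqueue [48], visited so far: [9]
  queue [48] -> pop 48, enqueue [29, 49], visited so far: [9, 48]
  queue [29, 49] -> pop 29, enqueue [18, 30], visited so far: [9, 48, 29]
  queue [49, 18, 30] -> pop 49, enqueue [none], visited so far: [9, 48, 29, 49]
  queue [18, 30] -> pop 18, enqueue [none], visited so far: [9, 48, 29, 49, 18]
  queue [30] -> pop 30, enqueue [45], visited so far: [9, 48, 29, 49, 18, 30]
  queue [45] -> pop 45, enqueue [none], visited so far: [9, 48, 29, 49, 18, 30, 45]
Result: [9, 48, 29, 49, 18, 30, 45]


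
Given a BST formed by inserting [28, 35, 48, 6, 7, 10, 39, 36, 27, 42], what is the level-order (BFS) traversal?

Tree insertion order: [28, 35, 48, 6, 7, 10, 39, 36, 27, 42]
Tree (level-order array): [28, 6, 35, None, 7, None, 48, None, 10, 39, None, None, 27, 36, 42]
BFS from the root, enqueuing left then right child of each popped node:
  queue [28] -> pop 28, enqueue [6, 35], visited so far: [28]
  queue [6, 35] -> pop 6, enqueue [7], visited so far: [28, 6]
  queue [35, 7] -> pop 35, enqueue [48], visited so far: [28, 6, 35]
  queue [7, 48] -> pop 7, enqueue [10], visited so far: [28, 6, 35, 7]
  queue [48, 10] -> pop 48, enqueue [39], visited so far: [28, 6, 35, 7, 48]
  queue [10, 39] -> pop 10, enqueue [27], visited so far: [28, 6, 35, 7, 48, 10]
  queue [39, 27] -> pop 39, enqueue [36, 42], visited so far: [28, 6, 35, 7, 48, 10, 39]
  queue [27, 36, 42] -> pop 27, enqueue [none], visited so far: [28, 6, 35, 7, 48, 10, 39, 27]
  queue [36, 42] -> pop 36, enqueue [none], visited so far: [28, 6, 35, 7, 48, 10, 39, 27, 36]
  queue [42] -> pop 42, enqueue [none], visited so far: [28, 6, 35, 7, 48, 10, 39, 27, 36, 42]
Result: [28, 6, 35, 7, 48, 10, 39, 27, 36, 42]


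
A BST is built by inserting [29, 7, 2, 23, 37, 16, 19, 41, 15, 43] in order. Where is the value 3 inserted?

Starting tree (level order): [29, 7, 37, 2, 23, None, 41, None, None, 16, None, None, 43, 15, 19]
Insertion path: 29 -> 7 -> 2
Result: insert 3 as right child of 2
Final tree (level order): [29, 7, 37, 2, 23, None, 41, None, 3, 16, None, None, 43, None, None, 15, 19]


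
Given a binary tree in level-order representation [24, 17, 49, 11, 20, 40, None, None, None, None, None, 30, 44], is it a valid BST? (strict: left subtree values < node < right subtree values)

Level-order array: [24, 17, 49, 11, 20, 40, None, None, None, None, None, 30, 44]
Validate using subtree bounds (lo, hi): at each node, require lo < value < hi,
then recurse left with hi=value and right with lo=value.
Preorder trace (stopping at first violation):
  at node 24 with bounds (-inf, +inf): OK
  at node 17 with bounds (-inf, 24): OK
  at node 11 with bounds (-inf, 17): OK
  at node 20 with bounds (17, 24): OK
  at node 49 with bounds (24, +inf): OK
  at node 40 with bounds (24, 49): OK
  at node 30 with bounds (24, 40): OK
  at node 44 with bounds (40, 49): OK
No violation found at any node.
Result: Valid BST


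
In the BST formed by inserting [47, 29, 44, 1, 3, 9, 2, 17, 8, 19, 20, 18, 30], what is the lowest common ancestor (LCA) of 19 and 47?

Tree insertion order: [47, 29, 44, 1, 3, 9, 2, 17, 8, 19, 20, 18, 30]
Tree (level-order array): [47, 29, None, 1, 44, None, 3, 30, None, 2, 9, None, None, None, None, 8, 17, None, None, None, 19, 18, 20]
In a BST, the LCA of p=19, q=47 is the first node v on the
root-to-leaf path with p <= v <= q (go left if both < v, right if both > v).
Walk from root:
  at 47: 19 <= 47 <= 47, this is the LCA
LCA = 47


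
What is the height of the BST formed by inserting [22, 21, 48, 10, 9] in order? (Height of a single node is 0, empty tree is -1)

Insertion order: [22, 21, 48, 10, 9]
Tree (level-order array): [22, 21, 48, 10, None, None, None, 9]
Compute height bottom-up (empty subtree = -1):
  height(9) = 1 + max(-1, -1) = 0
  height(10) = 1 + max(0, -1) = 1
  height(21) = 1 + max(1, -1) = 2
  height(48) = 1 + max(-1, -1) = 0
  height(22) = 1 + max(2, 0) = 3
Height = 3


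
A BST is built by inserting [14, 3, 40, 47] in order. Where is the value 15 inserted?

Starting tree (level order): [14, 3, 40, None, None, None, 47]
Insertion path: 14 -> 40
Result: insert 15 as left child of 40
Final tree (level order): [14, 3, 40, None, None, 15, 47]


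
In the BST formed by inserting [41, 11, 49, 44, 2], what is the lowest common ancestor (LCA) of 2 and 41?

Tree insertion order: [41, 11, 49, 44, 2]
Tree (level-order array): [41, 11, 49, 2, None, 44]
In a BST, the LCA of p=2, q=41 is the first node v on the
root-to-leaf path with p <= v <= q (go left if both < v, right if both > v).
Walk from root:
  at 41: 2 <= 41 <= 41, this is the LCA
LCA = 41


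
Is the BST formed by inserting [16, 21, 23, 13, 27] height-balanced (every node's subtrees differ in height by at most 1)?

Tree (level-order array): [16, 13, 21, None, None, None, 23, None, 27]
Definition: a tree is height-balanced if, at every node, |h(left) - h(right)| <= 1 (empty subtree has height -1).
Bottom-up per-node check:
  node 13: h_left=-1, h_right=-1, diff=0 [OK], height=0
  node 27: h_left=-1, h_right=-1, diff=0 [OK], height=0
  node 23: h_left=-1, h_right=0, diff=1 [OK], height=1
  node 21: h_left=-1, h_right=1, diff=2 [FAIL (|-1-1|=2 > 1)], height=2
  node 16: h_left=0, h_right=2, diff=2 [FAIL (|0-2|=2 > 1)], height=3
Node 21 violates the condition: |-1 - 1| = 2 > 1.
Result: Not balanced


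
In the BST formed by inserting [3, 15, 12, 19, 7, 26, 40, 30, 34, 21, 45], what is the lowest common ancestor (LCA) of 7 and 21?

Tree insertion order: [3, 15, 12, 19, 7, 26, 40, 30, 34, 21, 45]
Tree (level-order array): [3, None, 15, 12, 19, 7, None, None, 26, None, None, 21, 40, None, None, 30, 45, None, 34]
In a BST, the LCA of p=7, q=21 is the first node v on the
root-to-leaf path with p <= v <= q (go left if both < v, right if both > v).
Walk from root:
  at 3: both 7 and 21 > 3, go right
  at 15: 7 <= 15 <= 21, this is the LCA
LCA = 15


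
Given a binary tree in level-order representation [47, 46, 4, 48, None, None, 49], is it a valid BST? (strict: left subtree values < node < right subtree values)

Level-order array: [47, 46, 4, 48, None, None, 49]
Validate using subtree bounds (lo, hi): at each node, require lo < value < hi,
then recurse left with hi=value and right with lo=value.
Preorder trace (stopping at first violation):
  at node 47 with bounds (-inf, +inf): OK
  at node 46 with bounds (-inf, 47): OK
  at node 48 with bounds (-inf, 46): VIOLATION
Node 48 violates its bound: not (-inf < 48 < 46).
Result: Not a valid BST


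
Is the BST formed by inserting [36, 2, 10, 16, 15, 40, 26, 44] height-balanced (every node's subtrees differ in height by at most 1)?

Tree (level-order array): [36, 2, 40, None, 10, None, 44, None, 16, None, None, 15, 26]
Definition: a tree is height-balanced if, at every node, |h(left) - h(right)| <= 1 (empty subtree has height -1).
Bottom-up per-node check:
  node 15: h_left=-1, h_right=-1, diff=0 [OK], height=0
  node 26: h_left=-1, h_right=-1, diff=0 [OK], height=0
  node 16: h_left=0, h_right=0, diff=0 [OK], height=1
  node 10: h_left=-1, h_right=1, diff=2 [FAIL (|-1-1|=2 > 1)], height=2
  node 2: h_left=-1, h_right=2, diff=3 [FAIL (|-1-2|=3 > 1)], height=3
  node 44: h_left=-1, h_right=-1, diff=0 [OK], height=0
  node 40: h_left=-1, h_right=0, diff=1 [OK], height=1
  node 36: h_left=3, h_right=1, diff=2 [FAIL (|3-1|=2 > 1)], height=4
Node 10 violates the condition: |-1 - 1| = 2 > 1.
Result: Not balanced


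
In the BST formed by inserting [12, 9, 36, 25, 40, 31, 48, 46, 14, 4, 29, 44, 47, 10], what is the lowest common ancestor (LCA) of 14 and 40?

Tree insertion order: [12, 9, 36, 25, 40, 31, 48, 46, 14, 4, 29, 44, 47, 10]
Tree (level-order array): [12, 9, 36, 4, 10, 25, 40, None, None, None, None, 14, 31, None, 48, None, None, 29, None, 46, None, None, None, 44, 47]
In a BST, the LCA of p=14, q=40 is the first node v on the
root-to-leaf path with p <= v <= q (go left if both < v, right if both > v).
Walk from root:
  at 12: both 14 and 40 > 12, go right
  at 36: 14 <= 36 <= 40, this is the LCA
LCA = 36


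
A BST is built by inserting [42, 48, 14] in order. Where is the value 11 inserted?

Starting tree (level order): [42, 14, 48]
Insertion path: 42 -> 14
Result: insert 11 as left child of 14
Final tree (level order): [42, 14, 48, 11]


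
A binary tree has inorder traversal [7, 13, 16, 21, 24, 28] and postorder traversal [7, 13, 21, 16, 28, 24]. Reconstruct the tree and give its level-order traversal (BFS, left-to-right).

Inorder:   [7, 13, 16, 21, 24, 28]
Postorder: [7, 13, 21, 16, 28, 24]
Algorithm: postorder visits root last, so walk postorder right-to-left;
each value is the root of the current inorder slice — split it at that
value, recurse on the right subtree first, then the left.
Recursive splits:
  root=24; inorder splits into left=[7, 13, 16, 21], right=[28]
  root=28; inorder splits into left=[], right=[]
  root=16; inorder splits into left=[7, 13], right=[21]
  root=21; inorder splits into left=[], right=[]
  root=13; inorder splits into left=[7], right=[]
  root=7; inorder splits into left=[], right=[]
Reconstructed level-order: [24, 16, 28, 13, 21, 7]


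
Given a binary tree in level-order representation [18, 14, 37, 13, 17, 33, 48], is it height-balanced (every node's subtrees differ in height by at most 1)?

Tree (level-order array): [18, 14, 37, 13, 17, 33, 48]
Definition: a tree is height-balanced if, at every node, |h(left) - h(right)| <= 1 (empty subtree has height -1).
Bottom-up per-node check:
  node 13: h_left=-1, h_right=-1, diff=0 [OK], height=0
  node 17: h_left=-1, h_right=-1, diff=0 [OK], height=0
  node 14: h_left=0, h_right=0, diff=0 [OK], height=1
  node 33: h_left=-1, h_right=-1, diff=0 [OK], height=0
  node 48: h_left=-1, h_right=-1, diff=0 [OK], height=0
  node 37: h_left=0, h_right=0, diff=0 [OK], height=1
  node 18: h_left=1, h_right=1, diff=0 [OK], height=2
All nodes satisfy the balance condition.
Result: Balanced


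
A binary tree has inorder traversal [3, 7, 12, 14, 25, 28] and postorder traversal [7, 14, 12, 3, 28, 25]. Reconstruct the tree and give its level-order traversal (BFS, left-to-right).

Inorder:   [3, 7, 12, 14, 25, 28]
Postorder: [7, 14, 12, 3, 28, 25]
Algorithm: postorder visits root last, so walk postorder right-to-left;
each value is the root of the current inorder slice — split it at that
value, recurse on the right subtree first, then the left.
Recursive splits:
  root=25; inorder splits into left=[3, 7, 12, 14], right=[28]
  root=28; inorder splits into left=[], right=[]
  root=3; inorder splits into left=[], right=[7, 12, 14]
  root=12; inorder splits into left=[7], right=[14]
  root=14; inorder splits into left=[], right=[]
  root=7; inorder splits into left=[], right=[]
Reconstructed level-order: [25, 3, 28, 12, 7, 14]


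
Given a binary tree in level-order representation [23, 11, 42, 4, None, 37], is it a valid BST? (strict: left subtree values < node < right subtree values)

Level-order array: [23, 11, 42, 4, None, 37]
Validate using subtree bounds (lo, hi): at each node, require lo < value < hi,
then recurse left with hi=value and right with lo=value.
Preorder trace (stopping at first violation):
  at node 23 with bounds (-inf, +inf): OK
  at node 11 with bounds (-inf, 23): OK
  at node 4 with bounds (-inf, 11): OK
  at node 42 with bounds (23, +inf): OK
  at node 37 with bounds (23, 42): OK
No violation found at any node.
Result: Valid BST


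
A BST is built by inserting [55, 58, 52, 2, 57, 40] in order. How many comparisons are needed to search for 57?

Search path for 57: 55 -> 58 -> 57
Found: True
Comparisons: 3


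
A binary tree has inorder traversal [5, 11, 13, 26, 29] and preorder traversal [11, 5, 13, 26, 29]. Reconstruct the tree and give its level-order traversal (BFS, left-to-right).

Inorder:  [5, 11, 13, 26, 29]
Preorder: [11, 5, 13, 26, 29]
Algorithm: preorder visits root first, so consume preorder in order;
for each root, split the current inorder slice at that value into
left-subtree inorder and right-subtree inorder, then recurse.
Recursive splits:
  root=11; inorder splits into left=[5], right=[13, 26, 29]
  root=5; inorder splits into left=[], right=[]
  root=13; inorder splits into left=[], right=[26, 29]
  root=26; inorder splits into left=[], right=[29]
  root=29; inorder splits into left=[], right=[]
Reconstructed level-order: [11, 5, 13, 26, 29]


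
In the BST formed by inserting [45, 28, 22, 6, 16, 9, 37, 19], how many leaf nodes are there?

Tree built from: [45, 28, 22, 6, 16, 9, 37, 19]
Tree (level-order array): [45, 28, None, 22, 37, 6, None, None, None, None, 16, 9, 19]
Rule: A leaf has 0 children.
Per-node child counts:
  node 45: 1 child(ren)
  node 28: 2 child(ren)
  node 22: 1 child(ren)
  node 6: 1 child(ren)
  node 16: 2 child(ren)
  node 9: 0 child(ren)
  node 19: 0 child(ren)
  node 37: 0 child(ren)
Matching nodes: [9, 19, 37]
Count of leaf nodes: 3


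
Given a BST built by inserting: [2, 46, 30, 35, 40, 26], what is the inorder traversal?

Tree insertion order: [2, 46, 30, 35, 40, 26]
Tree (level-order array): [2, None, 46, 30, None, 26, 35, None, None, None, 40]
Inorder traversal: [2, 26, 30, 35, 40, 46]


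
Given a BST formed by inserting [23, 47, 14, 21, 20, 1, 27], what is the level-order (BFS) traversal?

Tree insertion order: [23, 47, 14, 21, 20, 1, 27]
Tree (level-order array): [23, 14, 47, 1, 21, 27, None, None, None, 20]
BFS from the root, enqueuing left then right child of each popped node:
  queue [23] -> pop 23, enqueue [14, 47], visited so far: [23]
  queue [14, 47] -> pop 14, enqueue [1, 21], visited so far: [23, 14]
  queue [47, 1, 21] -> pop 47, enqueue [27], visited so far: [23, 14, 47]
  queue [1, 21, 27] -> pop 1, enqueue [none], visited so far: [23, 14, 47, 1]
  queue [21, 27] -> pop 21, enqueue [20], visited so far: [23, 14, 47, 1, 21]
  queue [27, 20] -> pop 27, enqueue [none], visited so far: [23, 14, 47, 1, 21, 27]
  queue [20] -> pop 20, enqueue [none], visited so far: [23, 14, 47, 1, 21, 27, 20]
Result: [23, 14, 47, 1, 21, 27, 20]


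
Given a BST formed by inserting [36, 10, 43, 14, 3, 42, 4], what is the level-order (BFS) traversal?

Tree insertion order: [36, 10, 43, 14, 3, 42, 4]
Tree (level-order array): [36, 10, 43, 3, 14, 42, None, None, 4]
BFS from the root, enqueuing left then right child of each popped node:
  queue [36] -> pop 36, enqueue [10, 43], visited so far: [36]
  queue [10, 43] -> pop 10, enqueue [3, 14], visited so far: [36, 10]
  queue [43, 3, 14] -> pop 43, enqueue [42], visited so far: [36, 10, 43]
  queue [3, 14, 42] -> pop 3, enqueue [4], visited so far: [36, 10, 43, 3]
  queue [14, 42, 4] -> pop 14, enqueue [none], visited so far: [36, 10, 43, 3, 14]
  queue [42, 4] -> pop 42, enqueue [none], visited so far: [36, 10, 43, 3, 14, 42]
  queue [4] -> pop 4, enqueue [none], visited so far: [36, 10, 43, 3, 14, 42, 4]
Result: [36, 10, 43, 3, 14, 42, 4]


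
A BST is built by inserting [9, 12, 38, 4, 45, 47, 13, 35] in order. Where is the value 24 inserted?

Starting tree (level order): [9, 4, 12, None, None, None, 38, 13, 45, None, 35, None, 47]
Insertion path: 9 -> 12 -> 38 -> 13 -> 35
Result: insert 24 as left child of 35
Final tree (level order): [9, 4, 12, None, None, None, 38, 13, 45, None, 35, None, 47, 24]


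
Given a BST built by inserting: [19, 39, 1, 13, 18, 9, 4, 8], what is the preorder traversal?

Tree insertion order: [19, 39, 1, 13, 18, 9, 4, 8]
Tree (level-order array): [19, 1, 39, None, 13, None, None, 9, 18, 4, None, None, None, None, 8]
Preorder traversal: [19, 1, 13, 9, 4, 8, 18, 39]


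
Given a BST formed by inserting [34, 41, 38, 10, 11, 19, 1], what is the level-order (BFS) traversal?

Tree insertion order: [34, 41, 38, 10, 11, 19, 1]
Tree (level-order array): [34, 10, 41, 1, 11, 38, None, None, None, None, 19]
BFS from the root, enqueuing left then right child of each popped node:
  queue [34] -> pop 34, enqueue [10, 41], visited so far: [34]
  queue [10, 41] -> pop 10, enqueue [1, 11], visited so far: [34, 10]
  queue [41, 1, 11] -> pop 41, enqueue [38], visited so far: [34, 10, 41]
  queue [1, 11, 38] -> pop 1, enqueue [none], visited so far: [34, 10, 41, 1]
  queue [11, 38] -> pop 11, enqueue [19], visited so far: [34, 10, 41, 1, 11]
  queue [38, 19] -> pop 38, enqueue [none], visited so far: [34, 10, 41, 1, 11, 38]
  queue [19] -> pop 19, enqueue [none], visited so far: [34, 10, 41, 1, 11, 38, 19]
Result: [34, 10, 41, 1, 11, 38, 19]


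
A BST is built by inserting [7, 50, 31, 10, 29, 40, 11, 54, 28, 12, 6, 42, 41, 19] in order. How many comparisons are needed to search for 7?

Search path for 7: 7
Found: True
Comparisons: 1


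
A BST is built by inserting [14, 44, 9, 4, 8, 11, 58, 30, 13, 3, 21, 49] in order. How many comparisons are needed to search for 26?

Search path for 26: 14 -> 44 -> 30 -> 21
Found: False
Comparisons: 4


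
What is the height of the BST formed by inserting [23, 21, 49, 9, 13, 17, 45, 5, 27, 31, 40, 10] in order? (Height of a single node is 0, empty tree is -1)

Insertion order: [23, 21, 49, 9, 13, 17, 45, 5, 27, 31, 40, 10]
Tree (level-order array): [23, 21, 49, 9, None, 45, None, 5, 13, 27, None, None, None, 10, 17, None, 31, None, None, None, None, None, 40]
Compute height bottom-up (empty subtree = -1):
  height(5) = 1 + max(-1, -1) = 0
  height(10) = 1 + max(-1, -1) = 0
  height(17) = 1 + max(-1, -1) = 0
  height(13) = 1 + max(0, 0) = 1
  height(9) = 1 + max(0, 1) = 2
  height(21) = 1 + max(2, -1) = 3
  height(40) = 1 + max(-1, -1) = 0
  height(31) = 1 + max(-1, 0) = 1
  height(27) = 1 + max(-1, 1) = 2
  height(45) = 1 + max(2, -1) = 3
  height(49) = 1 + max(3, -1) = 4
  height(23) = 1 + max(3, 4) = 5
Height = 5


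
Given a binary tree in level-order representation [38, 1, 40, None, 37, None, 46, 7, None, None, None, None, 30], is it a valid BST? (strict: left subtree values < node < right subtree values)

Level-order array: [38, 1, 40, None, 37, None, 46, 7, None, None, None, None, 30]
Validate using subtree bounds (lo, hi): at each node, require lo < value < hi,
then recurse left with hi=value and right with lo=value.
Preorder trace (stopping at first violation):
  at node 38 with bounds (-inf, +inf): OK
  at node 1 with bounds (-inf, 38): OK
  at node 37 with bounds (1, 38): OK
  at node 7 with bounds (1, 37): OK
  at node 30 with bounds (7, 37): OK
  at node 40 with bounds (38, +inf): OK
  at node 46 with bounds (40, +inf): OK
No violation found at any node.
Result: Valid BST


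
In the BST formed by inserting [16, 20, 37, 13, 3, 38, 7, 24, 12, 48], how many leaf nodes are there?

Tree built from: [16, 20, 37, 13, 3, 38, 7, 24, 12, 48]
Tree (level-order array): [16, 13, 20, 3, None, None, 37, None, 7, 24, 38, None, 12, None, None, None, 48]
Rule: A leaf has 0 children.
Per-node child counts:
  node 16: 2 child(ren)
  node 13: 1 child(ren)
  node 3: 1 child(ren)
  node 7: 1 child(ren)
  node 12: 0 child(ren)
  node 20: 1 child(ren)
  node 37: 2 child(ren)
  node 24: 0 child(ren)
  node 38: 1 child(ren)
  node 48: 0 child(ren)
Matching nodes: [12, 24, 48]
Count of leaf nodes: 3


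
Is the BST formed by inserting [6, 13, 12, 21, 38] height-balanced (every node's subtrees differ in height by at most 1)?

Tree (level-order array): [6, None, 13, 12, 21, None, None, None, 38]
Definition: a tree is height-balanced if, at every node, |h(left) - h(right)| <= 1 (empty subtree has height -1).
Bottom-up per-node check:
  node 12: h_left=-1, h_right=-1, diff=0 [OK], height=0
  node 38: h_left=-1, h_right=-1, diff=0 [OK], height=0
  node 21: h_left=-1, h_right=0, diff=1 [OK], height=1
  node 13: h_left=0, h_right=1, diff=1 [OK], height=2
  node 6: h_left=-1, h_right=2, diff=3 [FAIL (|-1-2|=3 > 1)], height=3
Node 6 violates the condition: |-1 - 2| = 3 > 1.
Result: Not balanced
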